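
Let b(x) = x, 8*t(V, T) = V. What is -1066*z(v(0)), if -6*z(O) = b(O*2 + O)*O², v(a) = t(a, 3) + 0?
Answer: 0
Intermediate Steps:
t(V, T) = V/8
v(a) = a/8 (v(a) = a/8 + 0 = a/8)
z(O) = -O³/2 (z(O) = -(O*2 + O)*O²/6 = -(2*O + O)*O²/6 = -3*O*O²/6 = -O³/2)
-1066*z(v(0)) = -(-533)*((⅛)*0)³ = -(-533)*0³ = -(-533)*0 = -1066*0 = 0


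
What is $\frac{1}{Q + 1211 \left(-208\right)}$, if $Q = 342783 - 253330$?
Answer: $- \frac{1}{162435} \approx -6.1563 \cdot 10^{-6}$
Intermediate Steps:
$Q = 89453$ ($Q = 342783 - 253330 = 89453$)
$\frac{1}{Q + 1211 \left(-208\right)} = \frac{1}{89453 + 1211 \left(-208\right)} = \frac{1}{89453 - 251888} = \frac{1}{-162435} = - \frac{1}{162435}$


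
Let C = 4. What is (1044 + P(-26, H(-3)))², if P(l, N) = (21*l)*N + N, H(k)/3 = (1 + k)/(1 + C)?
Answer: 2883204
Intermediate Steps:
H(k) = ⅗ + 3*k/5 (H(k) = 3*((1 + k)/(1 + 4)) = 3*((1 + k)/5) = 3*((1 + k)*(⅕)) = 3*(⅕ + k/5) = ⅗ + 3*k/5)
P(l, N) = N + 21*N*l (P(l, N) = 21*N*l + N = N + 21*N*l)
(1044 + P(-26, H(-3)))² = (1044 + (⅗ + (⅗)*(-3))*(1 + 21*(-26)))² = (1044 + (⅗ - 9/5)*(1 - 546))² = (1044 - 6/5*(-545))² = (1044 + 654)² = 1698² = 2883204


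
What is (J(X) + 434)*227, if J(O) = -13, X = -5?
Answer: 95567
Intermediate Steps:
(J(X) + 434)*227 = (-13 + 434)*227 = 421*227 = 95567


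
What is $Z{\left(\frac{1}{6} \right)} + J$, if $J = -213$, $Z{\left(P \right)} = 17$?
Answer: $-196$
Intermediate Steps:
$Z{\left(\frac{1}{6} \right)} + J = 17 - 213 = -196$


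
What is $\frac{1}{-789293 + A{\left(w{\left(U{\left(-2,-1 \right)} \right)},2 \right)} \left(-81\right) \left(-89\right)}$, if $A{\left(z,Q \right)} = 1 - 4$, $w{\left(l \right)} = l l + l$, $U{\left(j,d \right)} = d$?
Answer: $- \frac{1}{810920} \approx -1.2332 \cdot 10^{-6}$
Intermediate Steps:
$w{\left(l \right)} = l + l^{2}$ ($w{\left(l \right)} = l^{2} + l = l + l^{2}$)
$A{\left(z,Q \right)} = -3$ ($A{\left(z,Q \right)} = 1 - 4 = -3$)
$\frac{1}{-789293 + A{\left(w{\left(U{\left(-2,-1 \right)} \right)},2 \right)} \left(-81\right) \left(-89\right)} = \frac{1}{-789293 + \left(-3\right) \left(-81\right) \left(-89\right)} = \frac{1}{-789293 + 243 \left(-89\right)} = \frac{1}{-789293 - 21627} = \frac{1}{-810920} = - \frac{1}{810920}$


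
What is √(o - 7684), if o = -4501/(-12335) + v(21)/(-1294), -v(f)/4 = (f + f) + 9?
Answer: 37*I*√357471351296615/7980745 ≈ 87.655*I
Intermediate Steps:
v(f) = -36 - 8*f (v(f) = -4*((f + f) + 9) = -4*(2*f + 9) = -4*(9 + 2*f) = -36 - 8*f)
o = 4170317/7980745 (o = -4501/(-12335) + (-36 - 8*21)/(-1294) = -4501*(-1/12335) + (-36 - 168)*(-1/1294) = 4501/12335 - 204*(-1/1294) = 4501/12335 + 102/647 = 4170317/7980745 ≈ 0.52255)
√(o - 7684) = √(4170317/7980745 - 7684) = √(-61319874263/7980745) = 37*I*√357471351296615/7980745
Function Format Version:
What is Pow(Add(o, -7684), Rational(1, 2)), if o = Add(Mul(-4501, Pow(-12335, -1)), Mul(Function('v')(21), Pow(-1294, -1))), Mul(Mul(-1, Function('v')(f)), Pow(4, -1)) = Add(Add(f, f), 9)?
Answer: Mul(Rational(37, 7980745), I, Pow(357471351296615, Rational(1, 2))) ≈ Mul(87.655, I)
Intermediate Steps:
Function('v')(f) = Add(-36, Mul(-8, f)) (Function('v')(f) = Mul(-4, Add(Add(f, f), 9)) = Mul(-4, Add(Mul(2, f), 9)) = Mul(-4, Add(9, Mul(2, f))) = Add(-36, Mul(-8, f)))
o = Rational(4170317, 7980745) (o = Add(Mul(-4501, Pow(-12335, -1)), Mul(Add(-36, Mul(-8, 21)), Pow(-1294, -1))) = Add(Mul(-4501, Rational(-1, 12335)), Mul(Add(-36, -168), Rational(-1, 1294))) = Add(Rational(4501, 12335), Mul(-204, Rational(-1, 1294))) = Add(Rational(4501, 12335), Rational(102, 647)) = Rational(4170317, 7980745) ≈ 0.52255)
Pow(Add(o, -7684), Rational(1, 2)) = Pow(Add(Rational(4170317, 7980745), -7684), Rational(1, 2)) = Pow(Rational(-61319874263, 7980745), Rational(1, 2)) = Mul(Rational(37, 7980745), I, Pow(357471351296615, Rational(1, 2)))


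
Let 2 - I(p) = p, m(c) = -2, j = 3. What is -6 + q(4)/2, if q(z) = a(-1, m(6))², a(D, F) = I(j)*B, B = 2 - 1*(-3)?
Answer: 13/2 ≈ 6.5000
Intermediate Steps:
I(p) = 2 - p
B = 5 (B = 2 + 3 = 5)
a(D, F) = -5 (a(D, F) = (2 - 1*3)*5 = (2 - 3)*5 = -1*5 = -5)
q(z) = 25 (q(z) = (-5)² = 25)
-6 + q(4)/2 = -6 + 25/2 = 13/2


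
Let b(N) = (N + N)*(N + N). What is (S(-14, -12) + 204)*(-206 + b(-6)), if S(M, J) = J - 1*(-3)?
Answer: -12090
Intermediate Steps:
S(M, J) = 3 + J (S(M, J) = J + 3 = 3 + J)
b(N) = 4*N**2 (b(N) = (2*N)*(2*N) = 4*N**2)
(S(-14, -12) + 204)*(-206 + b(-6)) = ((3 - 12) + 204)*(-206 + 4*(-6)**2) = (-9 + 204)*(-206 + 4*36) = 195*(-206 + 144) = 195*(-62) = -12090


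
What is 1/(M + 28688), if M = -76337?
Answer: -1/47649 ≈ -2.0987e-5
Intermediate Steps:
1/(M + 28688) = 1/(-76337 + 28688) = 1/(-47649) = -1/47649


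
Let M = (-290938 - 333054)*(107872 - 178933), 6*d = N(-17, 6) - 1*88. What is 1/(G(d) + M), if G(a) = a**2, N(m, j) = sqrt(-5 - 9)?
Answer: 1596293846162/70782056758185303404553 + 176*I*sqrt(14)/70782056758185303404553 ≈ 2.2552e-11 + 9.3036e-21*I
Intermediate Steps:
N(m, j) = I*sqrt(14) (N(m, j) = sqrt(-14) = I*sqrt(14))
d = -44/3 + I*sqrt(14)/6 (d = (I*sqrt(14) - 1*88)/6 = (I*sqrt(14) - 88)/6 = (-88 + I*sqrt(14))/6 = -44/3 + I*sqrt(14)/6 ≈ -14.667 + 0.62361*I)
M = 44341495512 (M = -623992*(-71061) = 44341495512)
1/(G(d) + M) = 1/((-44/3 + I*sqrt(14)/6)**2 + 44341495512) = 1/(44341495512 + (-44/3 + I*sqrt(14)/6)**2)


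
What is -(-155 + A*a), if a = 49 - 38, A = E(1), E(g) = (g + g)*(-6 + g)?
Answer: 265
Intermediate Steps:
E(g) = 2*g*(-6 + g) (E(g) = (2*g)*(-6 + g) = 2*g*(-6 + g))
A = -10 (A = 2*1*(-6 + 1) = 2*1*(-5) = -10)
a = 11
-(-155 + A*a) = -(-155 - 10*11) = -(-155 - 110) = -1*(-265) = 265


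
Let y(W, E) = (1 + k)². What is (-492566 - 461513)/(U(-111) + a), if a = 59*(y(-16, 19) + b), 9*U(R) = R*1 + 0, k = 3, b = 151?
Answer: -2862237/29522 ≈ -96.953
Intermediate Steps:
U(R) = R/9 (U(R) = (R*1 + 0)/9 = (R + 0)/9 = R/9)
y(W, E) = 16 (y(W, E) = (1 + 3)² = 4² = 16)
a = 9853 (a = 59*(16 + 151) = 59*167 = 9853)
(-492566 - 461513)/(U(-111) + a) = (-492566 - 461513)/((⅑)*(-111) + 9853) = -954079/(-37/3 + 9853) = -954079/29522/3 = -954079*3/29522 = -2862237/29522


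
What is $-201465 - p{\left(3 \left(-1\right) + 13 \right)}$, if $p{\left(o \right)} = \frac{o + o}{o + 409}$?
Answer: $- \frac{84413855}{419} \approx -2.0147 \cdot 10^{5}$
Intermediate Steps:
$p{\left(o \right)} = \frac{2 o}{409 + o}$
$-201465 - p{\left(3 \left(-1\right) + 13 \right)} = -201465 - \frac{2 \left(3 \left(-1\right) + 13\right)}{409 + \left(3 \left(-1\right) + 13\right)} = -201465 - \frac{2 \left(-3 + 13\right)}{409 + \left(-3 + 13\right)} = -201465 - 2 \cdot 10 \frac{1}{409 + 10} = -201465 - 2 \cdot 10 \cdot \frac{1}{419} = -201465 - \frac{20}{419} = - \frac{84413855}{419}$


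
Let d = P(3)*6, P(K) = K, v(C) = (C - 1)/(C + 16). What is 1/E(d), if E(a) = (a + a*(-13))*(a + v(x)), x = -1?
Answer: -5/19296 ≈ -0.00025912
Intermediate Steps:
v(C) = (-1 + C)/(16 + C)
d = 18 (d = 3*6 = 18)
E(a) = -12*a*(-2/15 + a) (E(a) = (a + a*(-13))*(a + (-1 - 1)/(16 - 1)) = (a - 13*a)*(a - 2/15) = (-12*a)*(a + (1/15)*(-2)) = (-12*a)*(a - 2/15) = (-12*a)*(-2/15 + a) = -12*a*(-2/15 + a))
1/E(d) = 1/((4/5)*18*(2 - 15*18)) = 1/((4/5)*18*(2 - 270)) = 1/((4/5)*18*(-268)) = 1/(-19296/5) = -5/19296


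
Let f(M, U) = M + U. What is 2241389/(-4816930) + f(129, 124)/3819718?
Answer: -2140063806253/4599828556435 ≈ -0.46525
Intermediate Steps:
2241389/(-4816930) + f(129, 124)/3819718 = 2241389/(-4816930) + (129 + 124)/3819718 = 2241389*(-1/4816930) + 253*(1/3819718) = -2241389/4816930 + 253/3819718 = -2140063806253/4599828556435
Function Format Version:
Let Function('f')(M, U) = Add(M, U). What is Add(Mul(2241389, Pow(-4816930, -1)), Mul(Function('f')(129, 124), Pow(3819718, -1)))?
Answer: Rational(-2140063806253, 4599828556435) ≈ -0.46525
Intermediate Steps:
Add(Mul(2241389, Pow(-4816930, -1)), Mul(Function('f')(129, 124), Pow(3819718, -1))) = Add(Mul(2241389, Pow(-4816930, -1)), Mul(Add(129, 124), Pow(3819718, -1))) = Add(Mul(2241389, Rational(-1, 4816930)), Mul(253, Rational(1, 3819718))) = Add(Rational(-2241389, 4816930), Rational(253, 3819718)) = Rational(-2140063806253, 4599828556435)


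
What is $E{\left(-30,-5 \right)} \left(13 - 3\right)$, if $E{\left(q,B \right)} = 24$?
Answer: $240$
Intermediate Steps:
$E{\left(-30,-5 \right)} \left(13 - 3\right) = 24 \left(13 - 3\right) = 24 \cdot 10 = 240$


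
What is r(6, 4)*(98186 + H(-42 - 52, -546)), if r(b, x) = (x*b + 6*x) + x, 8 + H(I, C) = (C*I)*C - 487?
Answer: -1452111076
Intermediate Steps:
H(I, C) = -495 + I*C² (H(I, C) = -8 + ((C*I)*C - 487) = -8 + (I*C² - 487) = -8 + (-487 + I*C²) = -495 + I*C²)
r(b, x) = 7*x + b*x (r(b, x) = (b*x + 6*x) + x = (6*x + b*x) + x = 7*x + b*x)
r(6, 4)*(98186 + H(-42 - 52, -546)) = (4*(7 + 6))*(98186 + (-495 + (-42 - 52)*(-546)²)) = (4*13)*(98186 + (-495 - 94*298116)) = 52*(98186 + (-495 - 28022904)) = 52*(98186 - 28023399) = 52*(-27925213) = -1452111076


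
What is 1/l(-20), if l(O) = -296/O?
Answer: 5/74 ≈ 0.067568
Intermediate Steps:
1/l(-20) = 1/(-296/(-20)) = 1/(-296*(-1/20)) = 1/(74/5) = 5/74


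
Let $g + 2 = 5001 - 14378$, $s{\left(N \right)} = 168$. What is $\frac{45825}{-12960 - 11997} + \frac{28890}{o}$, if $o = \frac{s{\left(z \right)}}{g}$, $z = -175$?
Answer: $- \frac{7993308745}{4956} \approx -1.6129 \cdot 10^{6}$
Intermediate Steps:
$g = -9379$ ($g = -2 + \left(5001 - 14378\right) = -2 - 9377 = -9379$)
$o = - \frac{168}{9379}$ ($o = \frac{168}{-9379} = 168 \left(- \frac{1}{9379}\right) = - \frac{168}{9379} \approx -0.017912$)
$\frac{45825}{-12960 - 11997} + \frac{28890}{o} = \frac{45825}{-12960 - 11997} + \frac{28890}{- \frac{168}{9379}} = \frac{45825}{-12960 - 11997} + 28890 \left(- \frac{9379}{168}\right) = \frac{45825}{-24957} - \frac{45159885}{28} = 45825 \left(- \frac{1}{24957}\right) - \frac{45159885}{28} = - \frac{325}{177} - \frac{45159885}{28} = - \frac{7993308745}{4956}$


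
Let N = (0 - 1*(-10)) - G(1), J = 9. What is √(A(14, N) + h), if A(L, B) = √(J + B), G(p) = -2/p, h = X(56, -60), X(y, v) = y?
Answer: √(56 + √21) ≈ 7.7835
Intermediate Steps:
h = 56
N = 12 (N = (0 - 1*(-10)) - (-2)/1 = (0 + 10) - (-2) = 10 - 1*(-2) = 10 + 2 = 12)
A(L, B) = √(9 + B)
√(A(14, N) + h) = √(√(9 + 12) + 56) = √(√21 + 56) = √(56 + √21)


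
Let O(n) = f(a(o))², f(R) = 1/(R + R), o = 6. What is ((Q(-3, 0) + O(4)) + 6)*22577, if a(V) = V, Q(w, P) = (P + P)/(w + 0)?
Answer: 19529105/144 ≈ 1.3562e+5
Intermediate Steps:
Q(w, P) = 2*P/w (Q(w, P) = (2*P)/w = 2*P/w)
f(R) = 1/(2*R)
O(n) = 1/144 (O(n) = ((½)/6)² = ((½)*(⅙))² = (1/12)² = 1/144)
((Q(-3, 0) + O(4)) + 6)*22577 = ((2*0/(-3) + 1/144) + 6)*22577 = ((2*0*(-⅓) + 1/144) + 6)*22577 = ((0 + 1/144) + 6)*22577 = (1/144 + 6)*22577 = (865/144)*22577 = 19529105/144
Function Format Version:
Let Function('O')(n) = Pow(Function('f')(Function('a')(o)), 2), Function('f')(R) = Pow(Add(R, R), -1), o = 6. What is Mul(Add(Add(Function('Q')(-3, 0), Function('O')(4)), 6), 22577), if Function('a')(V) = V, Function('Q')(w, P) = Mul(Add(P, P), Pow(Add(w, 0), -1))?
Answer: Rational(19529105, 144) ≈ 1.3562e+5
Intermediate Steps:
Function('Q')(w, P) = Mul(2, P, Pow(w, -1)) (Function('Q')(w, P) = Mul(Mul(2, P), Pow(w, -1)) = Mul(2, P, Pow(w, -1)))
Function('f')(R) = Mul(Rational(1, 2), Pow(R, -1)) (Function('f')(R) = Pow(Mul(2, R), -1) = Mul(Rational(1, 2), Pow(R, -1)))
Function('O')(n) = Rational(1, 144) (Function('O')(n) = Pow(Mul(Rational(1, 2), Pow(6, -1)), 2) = Pow(Mul(Rational(1, 2), Rational(1, 6)), 2) = Pow(Rational(1, 12), 2) = Rational(1, 144))
Mul(Add(Add(Function('Q')(-3, 0), Function('O')(4)), 6), 22577) = Mul(Add(Add(Mul(2, 0, Pow(-3, -1)), Rational(1, 144)), 6), 22577) = Mul(Add(Add(Mul(2, 0, Rational(-1, 3)), Rational(1, 144)), 6), 22577) = Mul(Add(Add(0, Rational(1, 144)), 6), 22577) = Mul(Add(Rational(1, 144), 6), 22577) = Mul(Rational(865, 144), 22577) = Rational(19529105, 144)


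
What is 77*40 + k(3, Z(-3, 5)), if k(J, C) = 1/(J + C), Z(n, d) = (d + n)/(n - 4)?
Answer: 58527/19 ≈ 3080.4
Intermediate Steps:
Z(n, d) = (d + n)/(-4 + n)
k(J, C) = 1/(C + J)
77*40 + k(3, Z(-3, 5)) = 77*40 + 1/((5 - 3)/(-4 - 3) + 3) = 3080 + 1/(2/(-7) + 3) = 3080 + 1/(-⅐*2 + 3) = 3080 + 1/(-2/7 + 3) = 3080 + 1/(19/7) = 3080 + 7/19 = 58527/19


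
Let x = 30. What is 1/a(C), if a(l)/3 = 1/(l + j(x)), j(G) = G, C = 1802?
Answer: 1832/3 ≈ 610.67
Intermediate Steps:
a(l) = 3/(30 + l) (a(l) = 3/(l + 30) = 3/(30 + l))
1/a(C) = 1/(3/(30 + 1802)) = 1/(3/1832) = 1832/3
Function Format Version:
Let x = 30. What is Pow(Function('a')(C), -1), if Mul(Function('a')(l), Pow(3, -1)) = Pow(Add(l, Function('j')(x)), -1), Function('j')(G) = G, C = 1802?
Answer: Rational(1832, 3) ≈ 610.67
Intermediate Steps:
Function('a')(l) = Mul(3, Pow(Add(30, l), -1)) (Function('a')(l) = Mul(3, Pow(Add(l, 30), -1)) = Mul(3, Pow(Add(30, l), -1)))
Pow(Function('a')(C), -1) = Pow(Mul(3, Pow(Add(30, 1802), -1)), -1) = Pow(Mul(3, Pow(1832, -1)), -1) = Pow(Mul(3, Rational(1, 1832)), -1) = Pow(Rational(3, 1832), -1) = Rational(1832, 3)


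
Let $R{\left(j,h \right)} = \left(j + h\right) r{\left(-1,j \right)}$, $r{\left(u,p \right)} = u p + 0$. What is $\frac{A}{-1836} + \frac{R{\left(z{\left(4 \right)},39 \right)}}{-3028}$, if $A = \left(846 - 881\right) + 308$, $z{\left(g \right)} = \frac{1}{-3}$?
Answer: $- \frac{70859}{463284} \approx -0.15295$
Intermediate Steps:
$z{\left(g \right)} = - \frac{1}{3}$
$A = 273$ ($A = -35 + 308 = 273$)
$r{\left(u,p \right)} = p u$ ($r{\left(u,p \right)} = p u + 0 = p u$)
$R{\left(j,h \right)} = - j \left(h + j\right)$ ($R{\left(j,h \right)} = \left(j + h\right) j \left(-1\right) = \left(h + j\right) \left(- j\right) = - j \left(h + j\right)$)
$\frac{A}{-1836} + \frac{R{\left(z{\left(4 \right)},39 \right)}}{-3028} = \frac{273}{-1836} + \frac{\left(-1\right) \left(- \frac{1}{3}\right) \left(39 - \frac{1}{3}\right)}{-3028} = 273 \left(- \frac{1}{1836}\right) + \left(-1\right) \left(- \frac{1}{3}\right) \frac{116}{3} \left(- \frac{1}{3028}\right) = - \frac{91}{612} + \frac{116}{9} \left(- \frac{1}{3028}\right) = - \frac{91}{612} - \frac{29}{6813} = - \frac{70859}{463284}$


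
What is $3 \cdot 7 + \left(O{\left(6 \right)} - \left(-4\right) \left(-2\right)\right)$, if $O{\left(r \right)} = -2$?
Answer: $11$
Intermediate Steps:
$3 \cdot 7 + \left(O{\left(6 \right)} - \left(-4\right) \left(-2\right)\right) = 3 \cdot 7 - \left(2 - -8\right) = 21 - 10 = 11$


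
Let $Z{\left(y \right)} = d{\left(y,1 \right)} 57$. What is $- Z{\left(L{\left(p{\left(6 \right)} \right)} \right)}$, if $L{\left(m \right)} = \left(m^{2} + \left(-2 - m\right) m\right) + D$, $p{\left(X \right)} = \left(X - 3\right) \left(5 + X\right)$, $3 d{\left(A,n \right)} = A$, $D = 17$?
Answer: $931$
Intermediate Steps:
$d{\left(A,n \right)} = \frac{A}{3}$
$p{\left(X \right)} = \left(-3 + X\right) \left(5 + X\right)$
$L{\left(m \right)} = 17 + m^{2} + m \left(-2 - m\right)$ ($L{\left(m \right)} = \left(m^{2} + \left(-2 - m\right) m\right) + 17 = \left(m^{2} + m \left(-2 - m\right)\right) + 17 = 17 + m^{2} + m \left(-2 - m\right)$)
$Z{\left(y \right)} = 19 y$ ($Z{\left(y \right)} = \frac{y}{3} \cdot 57 = 19 y$)
$- Z{\left(L{\left(p{\left(6 \right)} \right)} \right)} = - 19 \left(17 - 2 \left(-15 + 6^{2} + 2 \cdot 6\right)\right) = - 19 \left(17 - 2 \left(-15 + 36 + 12\right)\right) = - 19 \left(17 - 66\right) = - 19 \left(-49\right) = \left(-1\right) \left(-931\right) = 931$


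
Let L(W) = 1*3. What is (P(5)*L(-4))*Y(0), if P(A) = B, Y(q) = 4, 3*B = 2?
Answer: 8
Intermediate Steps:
B = ⅔ (B = (⅓)*2 = ⅔ ≈ 0.66667)
L(W) = 3
P(A) = ⅔
(P(5)*L(-4))*Y(0) = ((⅔)*3)*4 = 2*4 = 8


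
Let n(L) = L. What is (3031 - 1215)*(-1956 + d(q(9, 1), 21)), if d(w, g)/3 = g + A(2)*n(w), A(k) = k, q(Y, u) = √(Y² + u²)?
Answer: -3437688 + 10896*√82 ≈ -3.3390e+6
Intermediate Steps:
d(w, g) = 3*g + 6*w (d(w, g) = 3*(g + 2*w) = 3*g + 6*w)
(3031 - 1215)*(-1956 + d(q(9, 1), 21)) = (3031 - 1215)*(-1956 + (3*21 + 6*√(9² + 1²))) = 1816*(-1956 + (63 + 6*√(81 + 1))) = 1816*(-1956 + (63 + 6*√82)) = 1816*(-1893 + 6*√82) = -3437688 + 10896*√82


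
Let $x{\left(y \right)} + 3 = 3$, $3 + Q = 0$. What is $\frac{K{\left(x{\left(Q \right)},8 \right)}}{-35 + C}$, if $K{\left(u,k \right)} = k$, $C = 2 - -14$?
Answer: $- \frac{8}{19} \approx -0.42105$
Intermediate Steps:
$Q = -3$ ($Q = -3 + 0 = -3$)
$x{\left(y \right)} = 0$ ($x{\left(y \right)} = -3 + 3 = 0$)
$C = 16$ ($C = 2 + 14 = 16$)
$\frac{K{\left(x{\left(Q \right)},8 \right)}}{-35 + C} = \frac{1}{-35 + 16} \cdot 8 = \frac{1}{-19} \cdot 8 = \left(- \frac{1}{19}\right) 8 = - \frac{8}{19}$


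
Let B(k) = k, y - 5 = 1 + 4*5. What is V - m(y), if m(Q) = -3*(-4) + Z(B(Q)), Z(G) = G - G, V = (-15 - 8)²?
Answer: 517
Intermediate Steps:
y = 26 (y = 5 + (1 + 4*5) = 5 + (1 + 20) = 5 + 21 = 26)
V = 529 (V = (-23)² = 529)
Z(G) = 0
m(Q) = 12 (m(Q) = -3*(-4) + 0 = 12 + 0 = 12)
V - m(y) = 529 - 1*12 = 529 - 12 = 517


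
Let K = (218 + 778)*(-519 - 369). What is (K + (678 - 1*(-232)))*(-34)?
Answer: 30040292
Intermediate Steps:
K = -884448 (K = 996*(-888) = -884448)
(K + (678 - 1*(-232)))*(-34) = (-884448 + (678 - 1*(-232)))*(-34) = (-884448 + (678 + 232))*(-34) = (-884448 + 910)*(-34) = -883538*(-34) = 30040292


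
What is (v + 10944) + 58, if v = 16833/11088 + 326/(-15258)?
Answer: 34473691271/3132976 ≈ 11004.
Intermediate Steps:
v = 4689319/3132976 (v = 16833*(1/11088) + 326*(-1/15258) = 5611/3696 - 163/7629 = 4689319/3132976 ≈ 1.4968)
(v + 10944) + 58 = (4689319/3132976 + 10944) + 58 = 34291978663/3132976 + 58 = 34473691271/3132976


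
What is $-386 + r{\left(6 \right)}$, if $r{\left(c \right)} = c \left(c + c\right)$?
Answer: $-314$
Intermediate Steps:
$r{\left(c \right)} = 2 c^{2}$ ($r{\left(c \right)} = c 2 c = 2 c^{2}$)
$-386 + r{\left(6 \right)} = -386 + 2 \cdot 6^{2} = -386 + 2 \cdot 36 = -386 + 72 = -314$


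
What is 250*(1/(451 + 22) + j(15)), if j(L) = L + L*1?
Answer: 3547750/473 ≈ 7500.5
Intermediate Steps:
j(L) = 2*L (j(L) = L + L = 2*L)
250*(1/(451 + 22) + j(15)) = 250*(1/(451 + 22) + 2*15) = 250*(1/473 + 30) = 250*(14191/473) = 3547750/473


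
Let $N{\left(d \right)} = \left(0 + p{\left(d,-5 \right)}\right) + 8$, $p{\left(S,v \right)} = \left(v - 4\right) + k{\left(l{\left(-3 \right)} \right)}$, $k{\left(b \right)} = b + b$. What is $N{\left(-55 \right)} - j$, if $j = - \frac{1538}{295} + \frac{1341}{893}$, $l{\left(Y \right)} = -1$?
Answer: $\frac{187534}{263435} \approx 0.71188$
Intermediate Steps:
$k{\left(b \right)} = 2 b$
$p{\left(S,v \right)} = -6 + v$ ($p{\left(S,v \right)} = \left(v - 4\right) + 2 \left(-1\right) = \left(-4 + v\right) - 2 = -6 + v$)
$N{\left(d \right)} = -3$ ($N{\left(d \right)} = \left(0 - 11\right) + 8 = -11 + 8 = -3$)
$j = - \frac{977839}{263435}$ ($j = \left(-1538\right) \frac{1}{295} + 1341 \cdot \frac{1}{893} = - \frac{1538}{295} + \frac{1341}{893} = - \frac{977839}{263435} \approx -3.7119$)
$N{\left(-55 \right)} - j = -3 - - \frac{977839}{263435} = -3 + \frac{977839}{263435} = \frac{187534}{263435}$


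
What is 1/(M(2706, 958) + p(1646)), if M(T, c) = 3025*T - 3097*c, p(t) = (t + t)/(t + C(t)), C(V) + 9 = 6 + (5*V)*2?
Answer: 18103/94474563864 ≈ 1.9162e-7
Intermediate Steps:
C(V) = -3 + 10*V (C(V) = -9 + (6 + (5*V)*2) = -9 + (6 + 10*V) = -3 + 10*V)
p(t) = 2*t/(-3 + 11*t) (p(t) = (t + t)/(t + (-3 + 10*t)) = (2*t)/(-3 + 11*t) = 2*t/(-3 + 11*t))
M(T, c) = -3097*c + 3025*T
1/(M(2706, 958) + p(1646)) = 1/((-3097*958 + 3025*2706) + 2*1646/(-3 + 11*1646)) = 1/((-2966926 + 8185650) + 2*1646/(-3 + 18106)) = 1/(5218724 + 2*1646/18103) = 1/(5218724 + 2*1646*(1/18103)) = 1/(5218724 + 3292/18103) = 1/(94474563864/18103) = 18103/94474563864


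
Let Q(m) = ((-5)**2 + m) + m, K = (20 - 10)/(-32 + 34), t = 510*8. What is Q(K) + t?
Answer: 4115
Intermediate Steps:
t = 4080
K = 5 (K = 10/2 = 10*(1/2) = 5)
Q(m) = 25 + 2*m (Q(m) = (25 + m) + m = 25 + 2*m)
Q(K) + t = (25 + 2*5) + 4080 = (25 + 10) + 4080 = 35 + 4080 = 4115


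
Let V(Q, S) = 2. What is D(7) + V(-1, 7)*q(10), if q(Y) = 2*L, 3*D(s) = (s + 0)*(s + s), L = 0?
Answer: 98/3 ≈ 32.667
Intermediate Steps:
D(s) = 2*s²/3 (D(s) = ((s + 0)*(s + s))/3 = (s*(2*s))/3 = (2*s²)/3 = 2*s²/3)
q(Y) = 0 (q(Y) = 2*0 = 0)
D(7) + V(-1, 7)*q(10) = (⅔)*7² + 2*0 = (⅔)*49 + 0 = 98/3 + 0 = 98/3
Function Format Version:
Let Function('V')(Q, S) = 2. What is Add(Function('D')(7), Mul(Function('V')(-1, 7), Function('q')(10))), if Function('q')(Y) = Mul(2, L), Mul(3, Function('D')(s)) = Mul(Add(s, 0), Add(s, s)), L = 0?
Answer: Rational(98, 3) ≈ 32.667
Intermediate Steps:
Function('D')(s) = Mul(Rational(2, 3), Pow(s, 2)) (Function('D')(s) = Mul(Rational(1, 3), Mul(Add(s, 0), Add(s, s))) = Mul(Rational(1, 3), Mul(s, Mul(2, s))) = Mul(Rational(1, 3), Mul(2, Pow(s, 2))) = Mul(Rational(2, 3), Pow(s, 2)))
Function('q')(Y) = 0 (Function('q')(Y) = Mul(2, 0) = 0)
Add(Function('D')(7), Mul(Function('V')(-1, 7), Function('q')(10))) = Add(Mul(Rational(2, 3), Pow(7, 2)), Mul(2, 0)) = Add(Mul(Rational(2, 3), 49), 0) = Add(Rational(98, 3), 0) = Rational(98, 3)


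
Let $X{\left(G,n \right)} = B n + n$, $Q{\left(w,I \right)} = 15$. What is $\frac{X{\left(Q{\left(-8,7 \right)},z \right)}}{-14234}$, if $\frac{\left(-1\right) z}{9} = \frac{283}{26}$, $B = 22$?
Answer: $\frac{58581}{370084} \approx 0.15829$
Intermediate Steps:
$z = - \frac{2547}{26}$ ($z = - 9 \cdot \frac{283}{26} = - 9 \cdot 283 \cdot \frac{1}{26} = \left(-9\right) \frac{283}{26} = - \frac{2547}{26} \approx -97.962$)
$X{\left(G,n \right)} = 23 n$ ($X{\left(G,n \right)} = 22 n + n = 23 n$)
$\frac{X{\left(Q{\left(-8,7 \right)},z \right)}}{-14234} = \frac{23 \left(- \frac{2547}{26}\right)}{-14234} = \left(- \frac{58581}{26}\right) \left(- \frac{1}{14234}\right) = \frac{58581}{370084}$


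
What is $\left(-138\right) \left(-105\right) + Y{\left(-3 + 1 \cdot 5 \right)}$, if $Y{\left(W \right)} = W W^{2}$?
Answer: $14498$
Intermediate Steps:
$Y{\left(W \right)} = W^{3}$
$\left(-138\right) \left(-105\right) + Y{\left(-3 + 1 \cdot 5 \right)} = \left(-138\right) \left(-105\right) + \left(-3 + 1 \cdot 5\right)^{3} = 14490 + \left(-3 + 5\right)^{3} = 14490 + 2^{3} = 14490 + 8 = 14498$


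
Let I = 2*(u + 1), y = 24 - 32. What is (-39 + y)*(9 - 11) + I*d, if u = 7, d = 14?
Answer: 318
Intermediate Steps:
y = -8
I = 16 (I = 2*(7 + 1) = 2*8 = 16)
(-39 + y)*(9 - 11) + I*d = (-39 - 8)*(9 - 11) + 16*14 = -47*(-2) + 224 = 94 + 224 = 318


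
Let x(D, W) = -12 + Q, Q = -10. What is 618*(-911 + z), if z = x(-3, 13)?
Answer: -576594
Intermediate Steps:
x(D, W) = -22 (x(D, W) = -12 - 10 = -22)
z = -22
618*(-911 + z) = 618*(-911 - 22) = 618*(-933) = -576594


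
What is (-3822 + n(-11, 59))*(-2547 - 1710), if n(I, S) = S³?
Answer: -858028149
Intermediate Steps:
(-3822 + n(-11, 59))*(-2547 - 1710) = (-3822 + 59³)*(-2547 - 1710) = (-3822 + 205379)*(-4257) = 201557*(-4257) = -858028149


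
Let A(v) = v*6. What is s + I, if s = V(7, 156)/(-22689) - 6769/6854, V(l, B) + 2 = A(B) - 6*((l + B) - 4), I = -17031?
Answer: -2648651169347/155510406 ≈ -17032.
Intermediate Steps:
A(v) = 6*v
V(l, B) = 22 - 6*l (V(l, B) = -2 + (6*B - 6*((l + B) - 4)) = -2 + (6*B - 6*((B + l) - 4)) = -2 + (6*B - 6*(-4 + B + l)) = -2 + (6*B + (24 - 6*B - 6*l)) = -2 + (24 - 6*l) = 22 - 6*l)
s = -153444761/155510406 (s = (22 - 6*7)/(-22689) - 6769/6854 = (22 - 42)*(-1/22689) - 6769*1/6854 = -20*(-1/22689) - 6769/6854 = 20/22689 - 6769/6854 = -153444761/155510406 ≈ -0.98672)
s + I = -153444761/155510406 - 17031 = -2648651169347/155510406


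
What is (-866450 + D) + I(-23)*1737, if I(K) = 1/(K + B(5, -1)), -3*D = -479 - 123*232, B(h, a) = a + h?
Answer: -48841576/57 ≈ -8.5687e+5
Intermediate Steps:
D = 29015/3 (D = -(-479 - 123*232)/3 = -(-479 - 28536)/3 = -⅓*(-29015) = 29015/3 ≈ 9671.7)
I(K) = 1/(4 + K) (I(K) = 1/(K + (-1 + 5)) = 1/(K + 4) = 1/(4 + K))
(-866450 + D) + I(-23)*1737 = (-866450 + 29015/3) + 1737/(4 - 23) = -2570335/3 + 1737/(-19) = -2570335/3 - 1/19*1737 = -2570335/3 - 1737/19 = -48841576/57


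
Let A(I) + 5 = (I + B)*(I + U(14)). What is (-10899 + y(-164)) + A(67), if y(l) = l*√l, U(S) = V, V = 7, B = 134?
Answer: 3970 - 328*I*√41 ≈ 3970.0 - 2100.2*I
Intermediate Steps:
U(S) = 7
y(l) = l^(3/2)
A(I) = -5 + (7 + I)*(134 + I) (A(I) = -5 + (I + 134)*(I + 7) = -5 + (134 + I)*(7 + I) = -5 + (7 + I)*(134 + I))
(-10899 + y(-164)) + A(67) = (-10899 + (-164)^(3/2)) + (933 + 67² + 141*67) = (-10899 - 328*I*√41) + (933 + 4489 + 9447) = (-10899 - 328*I*√41) + 14869 = 3970 - 328*I*√41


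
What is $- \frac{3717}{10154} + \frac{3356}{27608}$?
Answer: $- \frac{4283882}{17520727} \approx -0.2445$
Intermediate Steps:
$- \frac{3717}{10154} + \frac{3356}{27608} = \left(-3717\right) \frac{1}{10154} + 3356 \cdot \frac{1}{27608} = - \frac{3717}{10154} + \frac{839}{6902} = - \frac{4283882}{17520727}$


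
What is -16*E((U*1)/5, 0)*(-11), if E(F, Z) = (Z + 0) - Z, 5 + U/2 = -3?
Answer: 0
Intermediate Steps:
U = -16 (U = -10 + 2*(-3) = -10 - 6 = -16)
E(F, Z) = 0 (E(F, Z) = Z - Z = 0)
-16*E((U*1)/5, 0)*(-11) = -16*0*(-11) = 0*(-11) = 0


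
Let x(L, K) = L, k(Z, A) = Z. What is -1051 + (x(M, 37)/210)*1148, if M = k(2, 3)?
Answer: -15601/15 ≈ -1040.1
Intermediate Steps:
M = 2
-1051 + (x(M, 37)/210)*1148 = -1051 + (2/210)*1148 = -1051 + (2*(1/210))*1148 = -1051 + (1/105)*1148 = -1051 + 164/15 = -15601/15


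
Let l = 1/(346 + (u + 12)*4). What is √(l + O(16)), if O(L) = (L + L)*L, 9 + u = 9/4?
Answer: √68961135/367 ≈ 22.627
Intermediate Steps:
u = -27/4 (u = -9 + 9/4 = -27/4 ≈ -6.7500)
O(L) = 2*L² (O(L) = (2*L)*L = 2*L²)
l = 1/367 (l = 1/(346 + (-27/4 + 12)*4) = 1/(346 + (21/4)*4) = 1/(346 + 21) = 1/367 ≈ 0.0027248)
√(l + O(16)) = √(1/367 + 2*16²) = √(1/367 + 2*256) = √(1/367 + 512) = √(187905/367) = √68961135/367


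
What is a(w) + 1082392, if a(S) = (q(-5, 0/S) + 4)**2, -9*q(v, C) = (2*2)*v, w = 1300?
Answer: 87676888/81 ≈ 1.0824e+6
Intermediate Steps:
q(v, C) = -4*v/9 (q(v, C) = -2*2*v/9 = -4*v/9)
a(S) = 3136/81 (a(S) = (-4/9*(-5) + 4)**2 = (20/9 + 4)**2 = (56/9)**2 = 3136/81)
a(w) + 1082392 = 3136/81 + 1082392 = 87676888/81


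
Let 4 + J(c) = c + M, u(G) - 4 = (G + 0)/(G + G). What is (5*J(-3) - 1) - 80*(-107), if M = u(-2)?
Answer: 17093/2 ≈ 8546.5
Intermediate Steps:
u(G) = 9/2 (u(G) = 4 + (G + 0)/(G + G) = 4 + G/((2*G)) = 4 + G*(1/(2*G)) = 4 + ½ = 9/2)
M = 9/2 ≈ 4.5000
J(c) = ½ + c (J(c) = -4 + (c + 9/2) = -4 + (9/2 + c) = ½ + c)
(5*J(-3) - 1) - 80*(-107) = (5*(½ - 3) - 1) - 80*(-107) = (5*(-5/2) - 1) + 8560 = (-25/2 - 1) + 8560 = -27/2 + 8560 = 17093/2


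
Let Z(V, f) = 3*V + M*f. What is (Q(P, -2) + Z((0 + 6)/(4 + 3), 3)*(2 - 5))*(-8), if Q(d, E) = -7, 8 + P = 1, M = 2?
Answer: 1832/7 ≈ 261.71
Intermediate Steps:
P = -7 (P = -8 + 1 = -7)
Z(V, f) = 2*f + 3*V (Z(V, f) = 3*V + 2*f = 2*f + 3*V)
(Q(P, -2) + Z((0 + 6)/(4 + 3), 3)*(2 - 5))*(-8) = (-7 + (2*3 + 3*((0 + 6)/(4 + 3)))*(2 - 5))*(-8) = (-7 + (6 + 3*(6/7))*(-3))*(-8) = (-7 + (6 + 18/7)*(-3))*(-8) = (-7 + (60/7)*(-3))*(-8) = (-7 - 180/7)*(-8) = -229/7*(-8) = 1832/7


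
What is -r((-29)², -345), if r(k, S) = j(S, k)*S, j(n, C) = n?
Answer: -119025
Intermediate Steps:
r(k, S) = S² (r(k, S) = S*S = S²)
-r((-29)², -345) = -1*(-345)² = -1*119025 = -119025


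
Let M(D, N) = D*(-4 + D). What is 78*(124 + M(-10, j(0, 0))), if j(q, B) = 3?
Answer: 20592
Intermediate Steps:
78*(124 + M(-10, j(0, 0))) = 78*(124 - 10*(-4 - 10)) = 78*(124 - 10*(-14)) = 78*(124 + 140) = 78*264 = 20592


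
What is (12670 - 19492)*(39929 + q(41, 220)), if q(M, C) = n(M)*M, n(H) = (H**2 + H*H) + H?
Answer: -1224221544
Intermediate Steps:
n(H) = H + 2*H**2 (n(H) = (H**2 + H**2) + H = 2*H**2 + H = H + 2*H**2)
q(M, C) = M**2*(1 + 2*M) (q(M, C) = (M*(1 + 2*M))*M = M**2*(1 + 2*M))
(12670 - 19492)*(39929 + q(41, 220)) = (12670 - 19492)*(39929 + 41**2*(1 + 2*41)) = -6822*(39929 + 1681*(1 + 82)) = -6822*(39929 + 1681*83) = -6822*(39929 + 139523) = -6822*179452 = -1224221544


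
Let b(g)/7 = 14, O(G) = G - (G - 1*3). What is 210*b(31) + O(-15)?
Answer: 20583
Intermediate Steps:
O(G) = 3 (O(G) = G - (G - 3) = G - (-3 + G) = G + (3 - G) = 3)
b(g) = 98 (b(g) = 7*14 = 98)
210*b(31) + O(-15) = 210*98 + 3 = 20580 + 3 = 20583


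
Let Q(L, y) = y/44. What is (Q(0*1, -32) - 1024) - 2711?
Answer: -41093/11 ≈ -3735.7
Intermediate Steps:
Q(L, y) = y/44 (Q(L, y) = y*(1/44) = y/44)
(Q(0*1, -32) - 1024) - 2711 = ((1/44)*(-32) - 1024) - 2711 = (-8/11 - 1024) - 2711 = -11272/11 - 2711 = -41093/11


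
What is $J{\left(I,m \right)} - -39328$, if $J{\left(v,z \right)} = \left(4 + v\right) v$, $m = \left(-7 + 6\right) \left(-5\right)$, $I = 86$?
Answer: $47068$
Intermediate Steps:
$m = 5$ ($m = \left(-1\right) \left(-5\right) = 5$)
$J{\left(v,z \right)} = v \left(4 + v\right)$
$J{\left(I,m \right)} - -39328 = 86 \left(4 + 86\right) - -39328 = 86 \cdot 90 + 39328 = 7740 + 39328 = 47068$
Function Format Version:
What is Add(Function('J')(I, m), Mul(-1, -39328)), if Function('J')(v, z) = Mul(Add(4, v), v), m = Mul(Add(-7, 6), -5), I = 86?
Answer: 47068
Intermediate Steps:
m = 5 (m = Mul(-1, -5) = 5)
Function('J')(v, z) = Mul(v, Add(4, v))
Add(Function('J')(I, m), Mul(-1, -39328)) = Add(Mul(86, Add(4, 86)), Mul(-1, -39328)) = Add(Mul(86, 90), 39328) = Add(7740, 39328) = 47068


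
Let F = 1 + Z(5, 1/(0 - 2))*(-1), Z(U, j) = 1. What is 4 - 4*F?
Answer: 4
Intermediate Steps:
F = 0 (F = 1 + 1*(-1) = 1 - 1 = 0)
4 - 4*F = 4 - 4*0 = 4 + 0 = 4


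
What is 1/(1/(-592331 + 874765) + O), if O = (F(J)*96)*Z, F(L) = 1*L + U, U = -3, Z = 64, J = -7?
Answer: -282434/17352744959 ≈ -1.6276e-5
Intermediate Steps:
F(L) = -3 + L (F(L) = 1*L - 3 = L - 3 = -3 + L)
O = -61440 (O = ((-3 - 7)*96)*64 = -10*96*64 = -960*64 = -61440)
1/(1/(-592331 + 874765) + O) = 1/(1/(-592331 + 874765) - 61440) = 1/(1/282434 - 61440) = 1/(-17352744959/282434) = -282434/17352744959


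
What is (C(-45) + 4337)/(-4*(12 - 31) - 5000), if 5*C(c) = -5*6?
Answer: -4331/4924 ≈ -0.87957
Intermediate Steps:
C(c) = -6 (C(c) = (-5*6)/5 = (⅕)*(-30) = -6)
(C(-45) + 4337)/(-4*(12 - 31) - 5000) = (-6 + 4337)/(-4*(12 - 31) - 5000) = 4331/(-4*(-19) - 5000) = 4331/(76 - 5000) = 4331/(-4924) = 4331*(-1/4924) = -4331/4924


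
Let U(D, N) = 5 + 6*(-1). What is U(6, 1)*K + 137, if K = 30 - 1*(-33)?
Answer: 74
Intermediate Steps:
U(D, N) = -1 (U(D, N) = 5 - 6 = -1)
K = 63 (K = 30 + 33 = 63)
U(6, 1)*K + 137 = -1*63 + 137 = -63 + 137 = 74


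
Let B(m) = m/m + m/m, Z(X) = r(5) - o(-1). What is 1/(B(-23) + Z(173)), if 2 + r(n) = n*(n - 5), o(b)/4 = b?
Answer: ¼ ≈ 0.25000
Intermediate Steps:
o(b) = 4*b
r(n) = -2 + n*(-5 + n) (r(n) = -2 + n*(n - 5) = -2 + n*(-5 + n))
Z(X) = 2 (Z(X) = (-2 + 5² - 5*5) - 4*(-1) = (-2 + 25 - 25) - 1*(-4) = -2 + 4 = 2)
B(m) = 2 (B(m) = 1 + 1 = 2)
1/(B(-23) + Z(173)) = 1/(2 + 2) = 1/4 = ¼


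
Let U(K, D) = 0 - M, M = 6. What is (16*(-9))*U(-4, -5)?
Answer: 864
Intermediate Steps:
U(K, D) = -6 (U(K, D) = 0 - 1*6 = 0 - 6 = -6)
(16*(-9))*U(-4, -5) = (16*(-9))*(-6) = -144*(-6) = 864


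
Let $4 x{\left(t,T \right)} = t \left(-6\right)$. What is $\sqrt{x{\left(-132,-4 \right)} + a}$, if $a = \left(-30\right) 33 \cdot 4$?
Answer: $3 i \sqrt{418} \approx 61.335 i$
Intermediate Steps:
$x{\left(t,T \right)} = - \frac{3 t}{2}$ ($x{\left(t,T \right)} = \frac{t \left(-6\right)}{4} = \frac{\left(-6\right) t}{4} = - \frac{3 t}{2}$)
$a = -3960$ ($a = \left(-990\right) 4 = -3960$)
$\sqrt{x{\left(-132,-4 \right)} + a} = \sqrt{\left(- \frac{3}{2}\right) \left(-132\right) - 3960} = \sqrt{198 - 3960} = \sqrt{-3762} = 3 i \sqrt{418}$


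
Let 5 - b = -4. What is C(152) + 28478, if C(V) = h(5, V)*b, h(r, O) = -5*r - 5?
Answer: 28208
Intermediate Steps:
b = 9 (b = 5 - 1*(-4) = 5 + 4 = 9)
h(r, O) = -5 - 5*r
C(V) = -270 (C(V) = (-5 - 5*5)*9 = (-5 - 25)*9 = -30*9 = -270)
C(152) + 28478 = -270 + 28478 = 28208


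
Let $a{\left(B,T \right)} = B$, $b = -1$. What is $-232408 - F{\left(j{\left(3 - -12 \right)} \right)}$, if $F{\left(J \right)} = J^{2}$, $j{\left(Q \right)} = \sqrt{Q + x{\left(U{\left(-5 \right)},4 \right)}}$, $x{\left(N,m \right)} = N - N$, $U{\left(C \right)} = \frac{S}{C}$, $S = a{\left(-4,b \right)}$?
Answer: $-232423$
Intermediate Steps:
$S = -4$
$U{\left(C \right)} = - \frac{4}{C}$
$x{\left(N,m \right)} = 0$
$j{\left(Q \right)} = \sqrt{Q}$ ($j{\left(Q \right)} = \sqrt{Q + 0} = \sqrt{Q}$)
$-232408 - F{\left(j{\left(3 - -12 \right)} \right)} = -232408 - \left(\sqrt{3 - -12}\right)^{2} = -232408 - \left(\sqrt{3 + 12}\right)^{2} = -232408 - \left(\sqrt{15}\right)^{2} = -232408 - 15 = -232423$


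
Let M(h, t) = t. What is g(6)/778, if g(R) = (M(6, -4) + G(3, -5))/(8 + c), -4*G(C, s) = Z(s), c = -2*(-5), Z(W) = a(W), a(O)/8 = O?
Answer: 1/2334 ≈ 0.00042845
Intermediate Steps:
a(O) = 8*O
Z(W) = 8*W
c = 10
G(C, s) = -2*s
g(R) = 1/3 (g(R) = (-4 - 2*(-5))/(8 + 10) = (-4 + 10)/18 = 6*(1/18) = 1/3)
g(6)/778 = (1/3)/778 = (1/3)*(1/778) = 1/2334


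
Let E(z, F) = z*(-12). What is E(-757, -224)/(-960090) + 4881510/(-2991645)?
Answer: -17458759404/10637957215 ≈ -1.6412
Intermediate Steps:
E(z, F) = -12*z
E(-757, -224)/(-960090) + 4881510/(-2991645) = -12*(-757)/(-960090) + 4881510/(-2991645) = 9084*(-1/960090) + 4881510*(-1/2991645) = -1514/160015 - 108478/66481 = -17458759404/10637957215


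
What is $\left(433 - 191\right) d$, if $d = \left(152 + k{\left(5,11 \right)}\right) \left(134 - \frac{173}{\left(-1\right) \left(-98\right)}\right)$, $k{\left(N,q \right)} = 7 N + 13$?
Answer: $\frac{313607800}{49} \approx 6.4002 \cdot 10^{6}$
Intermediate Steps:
$k{\left(N,q \right)} = 13 + 7 N$
$d = \frac{1295900}{49}$ ($d = \left(152 + \left(13 + 7 \cdot 5\right)\right) \left(134 - \frac{173}{\left(-1\right) \left(-98\right)}\right) = \left(152 + \left(13 + 35\right)\right) \left(134 - \frac{173}{98}\right) = \left(152 + 48\right) \left(134 - \frac{173}{98}\right) = 200 \left(134 - \frac{173}{98}\right) = 200 \cdot \frac{12959}{98} = \frac{1295900}{49} \approx 26447.0$)
$\left(433 - 191\right) d = \left(433 - 191\right) \frac{1295900}{49} = 242 \cdot \frac{1295900}{49} = \frac{313607800}{49}$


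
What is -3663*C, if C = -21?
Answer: 76923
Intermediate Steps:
-3663*C = -3663*(-21) = 76923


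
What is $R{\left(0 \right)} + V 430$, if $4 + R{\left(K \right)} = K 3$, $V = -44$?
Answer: $-18924$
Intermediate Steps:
$R{\left(K \right)} = -4 + 3 K$ ($R{\left(K \right)} = -4 + K 3 = -4 + 3 K$)
$R{\left(0 \right)} + V 430 = \left(-4 + 3 \cdot 0\right) - 18920 = \left(-4 + 0\right) - 18920 = -4 - 18920 = -18924$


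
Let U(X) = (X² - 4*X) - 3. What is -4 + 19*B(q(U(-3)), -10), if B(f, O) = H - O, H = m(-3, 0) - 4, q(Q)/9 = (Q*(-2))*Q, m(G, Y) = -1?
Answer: 91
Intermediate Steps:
U(X) = -3 + X² - 4*X
q(Q) = -18*Q² (q(Q) = 9*((Q*(-2))*Q) = 9*((-2*Q)*Q) = 9*(-2*Q²) = -18*Q²)
H = -5 (H = -1 - 4 = -5)
B(f, O) = -5 - O
-4 + 19*B(q(U(-3)), -10) = -4 + 19*(-5 - 1*(-10)) = -4 + 19*(-5 + 10) = -4 + 19*5 = -4 + 95 = 91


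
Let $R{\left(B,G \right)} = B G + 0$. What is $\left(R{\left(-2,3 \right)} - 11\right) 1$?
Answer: $-17$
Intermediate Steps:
$R{\left(B,G \right)} = B G$
$\left(R{\left(-2,3 \right)} - 11\right) 1 = \left(\left(-2\right) 3 - 11\right) 1 = \left(-6 - 11\right) 1 = \left(-17\right) 1 = -17$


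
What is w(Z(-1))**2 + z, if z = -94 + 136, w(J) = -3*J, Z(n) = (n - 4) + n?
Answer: 366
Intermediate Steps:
Z(n) = -4 + 2*n (Z(n) = (-4 + n) + n = -4 + 2*n)
z = 42
w(Z(-1))**2 + z = (-3*(-4 + 2*(-1)))**2 + 42 = (-3*(-4 - 2))**2 + 42 = (-3*(-6))**2 + 42 = 18**2 + 42 = 324 + 42 = 366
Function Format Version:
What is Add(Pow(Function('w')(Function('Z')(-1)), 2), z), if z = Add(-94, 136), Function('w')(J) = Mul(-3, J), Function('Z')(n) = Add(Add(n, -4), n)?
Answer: 366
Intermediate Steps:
Function('Z')(n) = Add(-4, Mul(2, n)) (Function('Z')(n) = Add(Add(-4, n), n) = Add(-4, Mul(2, n)))
z = 42
Add(Pow(Function('w')(Function('Z')(-1)), 2), z) = Add(Pow(Mul(-3, Add(-4, Mul(2, -1))), 2), 42) = Add(Pow(Mul(-3, Add(-4, -2)), 2), 42) = Add(Pow(Mul(-3, -6), 2), 42) = Add(Pow(18, 2), 42) = Add(324, 42) = 366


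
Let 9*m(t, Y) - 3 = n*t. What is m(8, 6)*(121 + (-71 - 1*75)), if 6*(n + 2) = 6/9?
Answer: 2725/81 ≈ 33.642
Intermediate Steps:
n = -17/9 (n = -2 + (6/9)/6 = -2 + (6*(1/9))/6 = -2 + (1/6)*(2/3) = -2 + 1/9 = -17/9 ≈ -1.8889)
m(t, Y) = 1/3 - 17*t/81 (m(t, Y) = 1/3 + (-17*t/9)/9 = 1/3 - 17*t/81)
m(8, 6)*(121 + (-71 - 1*75)) = (1/3 - 17/81*8)*(121 + (-71 - 1*75)) = (1/3 - 136/81)*(121 + (-71 - 75)) = -109*(121 - 146)/81 = -109/81*(-25) = 2725/81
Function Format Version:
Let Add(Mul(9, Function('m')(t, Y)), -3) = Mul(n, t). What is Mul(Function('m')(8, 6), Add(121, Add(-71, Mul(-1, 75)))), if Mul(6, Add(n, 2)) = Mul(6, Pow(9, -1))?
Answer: Rational(2725, 81) ≈ 33.642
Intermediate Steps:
n = Rational(-17, 9) (n = Add(-2, Mul(Rational(1, 6), Mul(6, Pow(9, -1)))) = Add(-2, Mul(Rational(1, 6), Mul(6, Rational(1, 9)))) = Add(-2, Mul(Rational(1, 6), Rational(2, 3))) = Add(-2, Rational(1, 9)) = Rational(-17, 9) ≈ -1.8889)
Function('m')(t, Y) = Add(Rational(1, 3), Mul(Rational(-17, 81), t)) (Function('m')(t, Y) = Add(Rational(1, 3), Mul(Rational(1, 9), Mul(Rational(-17, 9), t))) = Add(Rational(1, 3), Mul(Rational(-17, 81), t)))
Mul(Function('m')(8, 6), Add(121, Add(-71, Mul(-1, 75)))) = Mul(Add(Rational(1, 3), Mul(Rational(-17, 81), 8)), Add(121, Add(-71, Mul(-1, 75)))) = Mul(Add(Rational(1, 3), Rational(-136, 81)), Add(121, Add(-71, -75))) = Mul(Rational(-109, 81), Add(121, -146)) = Mul(Rational(-109, 81), -25) = Rational(2725, 81)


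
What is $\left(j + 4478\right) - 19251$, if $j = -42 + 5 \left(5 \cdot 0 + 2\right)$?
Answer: $-14805$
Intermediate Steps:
$j = -32$ ($j = -42 + 5 \left(0 + 2\right) = -42 + 5 \cdot 2 = -42 + 10 = -32$)
$\left(j + 4478\right) - 19251 = \left(-32 + 4478\right) - 19251 = 4446 - 19251 = -14805$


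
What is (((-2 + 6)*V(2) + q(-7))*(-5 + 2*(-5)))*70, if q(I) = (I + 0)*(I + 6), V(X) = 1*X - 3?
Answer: -3150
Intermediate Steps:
V(X) = -3 + X (V(X) = X - 3 = -3 + X)
q(I) = I*(6 + I)
(((-2 + 6)*V(2) + q(-7))*(-5 + 2*(-5)))*70 = (((-2 + 6)*(-3 + 2) - 7*(6 - 7))*(-5 + 2*(-5)))*70 = ((4*(-1) - 7*(-1))*(-5 - 10))*70 = ((-4 + 7)*(-15))*70 = (3*(-15))*70 = -45*70 = -3150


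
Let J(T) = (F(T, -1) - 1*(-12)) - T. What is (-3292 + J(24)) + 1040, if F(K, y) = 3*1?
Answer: -2261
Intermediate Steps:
F(K, y) = 3
J(T) = 15 - T (J(T) = (3 - 1*(-12)) - T = (3 + 12) - T = 15 - T)
(-3292 + J(24)) + 1040 = (-3292 + (15 - 1*24)) + 1040 = (-3292 + (15 - 24)) + 1040 = (-3292 - 9) + 1040 = -3301 + 1040 = -2261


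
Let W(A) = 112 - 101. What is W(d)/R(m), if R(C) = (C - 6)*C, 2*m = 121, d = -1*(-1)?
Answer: 4/1199 ≈ 0.0033361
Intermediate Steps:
d = 1
W(A) = 11
m = 121/2 (m = (1/2)*121 = 121/2 ≈ 60.500)
R(C) = C*(-6 + C) (R(C) = (-6 + C)*C = C*(-6 + C))
W(d)/R(m) = 11/((121*(-6 + 121/2)/2)) = 11/(((121/2)*(109/2))) = 11/(13189/4) = 11*(4/13189) = 4/1199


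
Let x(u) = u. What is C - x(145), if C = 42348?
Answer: 42203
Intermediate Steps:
C - x(145) = 42348 - 1*145 = 42348 - 145 = 42203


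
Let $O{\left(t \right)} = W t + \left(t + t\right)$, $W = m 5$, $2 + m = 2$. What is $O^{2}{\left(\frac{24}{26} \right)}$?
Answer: $\frac{576}{169} \approx 3.4083$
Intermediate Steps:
$m = 0$ ($m = -2 + 2 = 0$)
$W = 0$ ($W = 0 \cdot 5 = 0$)
$O{\left(t \right)} = 2 t$ ($O{\left(t \right)} = 0 t + \left(t + t\right) = 0 + 2 t = 2 t$)
$O^{2}{\left(\frac{24}{26} \right)} = \left(2 \cdot \frac{24}{26}\right)^{2} = \left(2 \cdot 24 \cdot \frac{1}{26}\right)^{2} = \left(2 \cdot \frac{12}{13}\right)^{2} = \left(\frac{24}{13}\right)^{2} = \frac{576}{169}$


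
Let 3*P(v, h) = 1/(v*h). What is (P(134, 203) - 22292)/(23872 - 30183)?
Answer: 1819160951/515015466 ≈ 3.5322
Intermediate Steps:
P(v, h) = 1/(3*h*v) (P(v, h) = 1/(3*((v*h))) = 1/(3*((h*v))) = (1/(h*v))/3 = 1/(3*h*v))
(P(134, 203) - 22292)/(23872 - 30183) = ((⅓)/(203*134) - 22292)/(23872 - 30183) = ((⅓)*(1/203)*(1/134) - 22292)/(-6311) = (1/81606 - 22292)*(-1/6311) = -1819160951/81606*(-1/6311) = 1819160951/515015466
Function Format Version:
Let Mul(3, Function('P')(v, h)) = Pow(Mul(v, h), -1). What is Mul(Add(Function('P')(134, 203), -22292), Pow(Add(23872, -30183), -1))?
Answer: Rational(1819160951, 515015466) ≈ 3.5322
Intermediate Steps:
Function('P')(v, h) = Mul(Rational(1, 3), Pow(h, -1), Pow(v, -1)) (Function('P')(v, h) = Mul(Rational(1, 3), Pow(Mul(v, h), -1)) = Mul(Rational(1, 3), Pow(Mul(h, v), -1)) = Mul(Rational(1, 3), Mul(Pow(h, -1), Pow(v, -1))) = Mul(Rational(1, 3), Pow(h, -1), Pow(v, -1)))
Mul(Add(Function('P')(134, 203), -22292), Pow(Add(23872, -30183), -1)) = Mul(Add(Mul(Rational(1, 3), Pow(203, -1), Pow(134, -1)), -22292), Pow(Add(23872, -30183), -1)) = Mul(Add(Mul(Rational(1, 3), Rational(1, 203), Rational(1, 134)), -22292), Pow(-6311, -1)) = Mul(Add(Rational(1, 81606), -22292), Rational(-1, 6311)) = Mul(Rational(-1819160951, 81606), Rational(-1, 6311)) = Rational(1819160951, 515015466)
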